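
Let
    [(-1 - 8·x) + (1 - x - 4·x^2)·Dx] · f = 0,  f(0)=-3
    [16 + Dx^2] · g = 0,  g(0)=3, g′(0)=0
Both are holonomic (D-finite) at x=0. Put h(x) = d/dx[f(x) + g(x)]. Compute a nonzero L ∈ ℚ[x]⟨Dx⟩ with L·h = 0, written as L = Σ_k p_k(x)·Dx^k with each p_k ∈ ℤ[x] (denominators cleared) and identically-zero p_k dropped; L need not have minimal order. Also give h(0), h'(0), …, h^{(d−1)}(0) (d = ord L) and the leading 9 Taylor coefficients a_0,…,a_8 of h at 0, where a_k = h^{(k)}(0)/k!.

f: a_k = -3, -3, -15, -27, -87, -195, -543, -1323, -3495, …
g: a_k = 3, 0, -24, 0, 32, 0, -256/15, 0, 512/105, …
L₀ := lclm(L_f,L_g); ord L₀ ≤ 1+2.
Derive L from L₀ (diff closure).
L = (6848 + 35072·x + 150784·x^2 + 87040·x^3 + 204800·x^4 + 147456·x^5 + 196608·x^6) + (-560 - 4048·x + 5184·x^2 + 13952·x^3 + 2560·x^4 + 18432·x^5 + 57344·x^6 + 65536·x^7)·Dx + (428 + 2192·x + 9424·x^2 + 5440·x^3 + 12800·x^4 + 9216·x^5 + 12288·x^6)·Dx^2 + (-35 - 253·x + 324·x^2 + 872·x^3 + 160·x^4 + 1152·x^5 + 3584·x^6 + 4096·x^7)·Dx^3  (order 3).
h: a_k = -3, -78, -81, -220, -975, -16802/5, -9261, -2931704/105, -79083, …
ICs: h(0) = -3, h′(0) = -78, h′′(0) = -162.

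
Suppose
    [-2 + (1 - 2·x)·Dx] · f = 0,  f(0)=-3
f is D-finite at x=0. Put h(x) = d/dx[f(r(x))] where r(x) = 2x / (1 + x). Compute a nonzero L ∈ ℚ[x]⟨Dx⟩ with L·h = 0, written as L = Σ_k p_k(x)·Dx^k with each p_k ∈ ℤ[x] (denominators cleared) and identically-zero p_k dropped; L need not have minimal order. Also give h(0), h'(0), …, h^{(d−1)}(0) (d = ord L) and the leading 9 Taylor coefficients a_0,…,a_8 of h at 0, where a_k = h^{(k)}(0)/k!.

f: a_k = -3, -6, -12, -24, -48, -96, -192, -384, -768, …
L₀ from L_f via x↦r, Dx↦r'^{-1}Dx.
h₀' ⇒ L via d/dx closure of L₀.
L = 6 + (-1 + 3·x)·Dx  (order 1).
h: a_k = -12, -72, -324, -1296, -4860, -17496, -61236, -209952, -708588, …
ICs: h(0) = -12.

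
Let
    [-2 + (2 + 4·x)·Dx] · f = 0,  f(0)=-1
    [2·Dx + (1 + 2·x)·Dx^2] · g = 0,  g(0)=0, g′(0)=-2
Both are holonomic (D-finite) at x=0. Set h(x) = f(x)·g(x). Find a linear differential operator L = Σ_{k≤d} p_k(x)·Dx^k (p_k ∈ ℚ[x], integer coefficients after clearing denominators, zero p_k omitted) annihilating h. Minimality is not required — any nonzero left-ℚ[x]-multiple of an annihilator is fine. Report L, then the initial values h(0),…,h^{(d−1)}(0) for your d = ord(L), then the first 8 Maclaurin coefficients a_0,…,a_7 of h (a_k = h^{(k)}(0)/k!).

f: a_k = -1, -1, 1/2, -1/2, 5/8, -7/8, 21/16, -33/16, …
g: a_k = 0, -2, 2, -8/3, 4, -32/5, 32/3, -128/7, …
Sym-product of L_f,L_g gives L₀ (≤ ord 2).
L = 1 + (1 + 4·x + 4·x^2)·Dx^2  (order 2).
h: a_k = 0, 2, 0, -1/3, 2/3, -71/60, 31/15, -3043/840, …
ICs: h(0) = 0, h′(0) = 2.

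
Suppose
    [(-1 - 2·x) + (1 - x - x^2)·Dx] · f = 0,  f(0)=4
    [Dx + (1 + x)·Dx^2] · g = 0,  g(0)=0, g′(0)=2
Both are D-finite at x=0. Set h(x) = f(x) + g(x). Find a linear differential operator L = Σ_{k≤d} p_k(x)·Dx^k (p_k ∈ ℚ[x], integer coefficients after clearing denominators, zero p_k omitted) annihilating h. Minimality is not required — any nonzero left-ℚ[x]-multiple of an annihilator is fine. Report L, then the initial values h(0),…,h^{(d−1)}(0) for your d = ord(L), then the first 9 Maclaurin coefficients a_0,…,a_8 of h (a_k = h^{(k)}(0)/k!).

L = (26 + 70·x + 76·x^2 + 36·x^3 + 12·x^4)·Dx + (16 + 84·x + 160·x^2 + 144·x^3 + 74·x^4 + 20·x^5)·Dx^2 + (-5 - 11·x + x^2 + 23·x^3 + 29·x^4 + 17·x^5 + 4·x^6)·Dx^3  (order 3).
h: a_k = 4, 6, 7, 38/3, 39/2, 162/5, 155/3, 590/7, 543/4, …
ICs: h(0) = 4, h′(0) = 6, h′′(0) = 14.

f: a_k = 4, 4, 8, 12, 20, 32, 52, 84, 136, …
g: a_k = 0, 2, -1, 2/3, -1/2, 2/5, -1/3, 2/7, -1/4, …
Weyl lclm of L_f,L_g ⇒ L₀ (ord ≤ 3).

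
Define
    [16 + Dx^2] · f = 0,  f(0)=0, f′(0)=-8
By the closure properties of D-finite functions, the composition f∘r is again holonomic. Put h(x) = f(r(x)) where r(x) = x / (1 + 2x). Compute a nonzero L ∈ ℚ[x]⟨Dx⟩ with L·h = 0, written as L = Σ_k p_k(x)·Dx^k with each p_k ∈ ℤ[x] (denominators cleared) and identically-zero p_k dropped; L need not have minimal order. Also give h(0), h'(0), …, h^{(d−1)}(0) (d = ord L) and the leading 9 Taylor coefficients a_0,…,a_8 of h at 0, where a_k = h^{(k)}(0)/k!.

f: a_k = 0, -8, 0, 64/3, 0, -256/15, 0, 2048/315, 0, …
L₀ from L_f via x↦r, Dx↦r'^{-1}Dx.
L = 16 + (4 + 24·x + 48·x^2 + 32·x^3)·Dx + (1 + 8·x + 24·x^2 + 32·x^3 + 16·x^4)·Dx^2  (order 2).
h: a_k = 0, -8, 16, -32/3, -64, 5504/15, -1280, 1131008/315, -388096/45, …
ICs: h(0) = 0, h′(0) = -8.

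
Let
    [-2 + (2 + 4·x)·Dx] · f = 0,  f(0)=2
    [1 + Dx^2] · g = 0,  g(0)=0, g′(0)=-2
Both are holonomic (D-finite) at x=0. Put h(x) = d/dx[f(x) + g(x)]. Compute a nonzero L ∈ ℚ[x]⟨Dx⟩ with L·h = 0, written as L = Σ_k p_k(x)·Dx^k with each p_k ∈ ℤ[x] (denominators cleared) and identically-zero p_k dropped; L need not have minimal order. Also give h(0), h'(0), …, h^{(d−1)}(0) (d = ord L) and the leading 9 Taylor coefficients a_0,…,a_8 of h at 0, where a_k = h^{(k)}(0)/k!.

f: a_k = 2, 2, -1, 1, -5/4, 7/4, -21/8, 33/8, -429/64, …
g: a_k = 0, -2, 0, 1/3, 0, -1/60, 0, 1/2520, 0, …
h₀=f+g: left-lcm gives L₀, ord ≤ 3.
h=h₀': d/dx-closure on L₀ ⇒ L.
L = (-4 - x - x^2) + (-1 - 3·x - 3·x^2 - 2·x^3)·Dx + (-4 - x - x^2)·Dx^2 + (-1 - 3·x - 3·x^2 - 2·x^3)·Dx^3  (order 3).
h: a_k = 0, -2, 4, -5, 26/3, -63/4, 2599/90, -429/8, 126689/1260, …
ICs: h(0) = 0, h′(0) = -2, h′′(0) = 8.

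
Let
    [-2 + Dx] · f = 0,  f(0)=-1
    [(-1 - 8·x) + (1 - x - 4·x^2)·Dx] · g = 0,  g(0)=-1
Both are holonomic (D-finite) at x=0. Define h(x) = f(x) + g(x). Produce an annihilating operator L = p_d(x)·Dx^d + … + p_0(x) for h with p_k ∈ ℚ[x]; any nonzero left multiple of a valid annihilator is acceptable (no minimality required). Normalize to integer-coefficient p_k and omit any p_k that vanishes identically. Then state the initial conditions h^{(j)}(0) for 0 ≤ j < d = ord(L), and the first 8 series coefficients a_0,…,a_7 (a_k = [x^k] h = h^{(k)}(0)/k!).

f: a_k = -1, -2, -2, -4/3, -2/3, -4/15, -4/45, -8/315, …
g: a_k = -1, -1, -5, -9, -29, -65, -181, -441, …
L₀ := lclm(L_f,L_g); ord L₀ ≤ 1+1.
L = (16 + 20·x + 240·x^2 + 128·x^3) + (-6 - 32·x - 124·x^2 + 32·x^3 + 64·x^4)·Dx + (-1 + 11·x + 2·x^2 - 48·x^3 - 32·x^4)·Dx^2  (order 2).
h: a_k = -2, -3, -7, -31/3, -89/3, -979/15, -8149/45, -138923/315, …
ICs: h(0) = -2, h′(0) = -3.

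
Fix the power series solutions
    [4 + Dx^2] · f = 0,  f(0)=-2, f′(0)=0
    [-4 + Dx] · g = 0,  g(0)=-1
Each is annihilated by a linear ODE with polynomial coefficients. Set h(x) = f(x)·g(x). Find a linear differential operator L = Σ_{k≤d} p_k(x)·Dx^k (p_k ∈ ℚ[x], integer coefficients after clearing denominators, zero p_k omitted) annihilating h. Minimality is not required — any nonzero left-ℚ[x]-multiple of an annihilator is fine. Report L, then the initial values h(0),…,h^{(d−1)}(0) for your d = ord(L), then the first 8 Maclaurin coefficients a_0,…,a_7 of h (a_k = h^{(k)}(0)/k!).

L = 20 - 8·Dx + Dx^2  (order 2).
h: a_k = 2, 8, 12, 16/3, -28/3, -304/15, -104/5, -4448/315, …
ICs: h(0) = 2, h′(0) = 8.

f: a_k = -2, 0, 4, 0, -4/3, 0, 8/45, 0, …
g: a_k = -1, -4, -8, -32/3, -32/3, -128/15, -256/45, -1024/315, …
Product ⇒ symmetric product L₀, ord ≤ 2.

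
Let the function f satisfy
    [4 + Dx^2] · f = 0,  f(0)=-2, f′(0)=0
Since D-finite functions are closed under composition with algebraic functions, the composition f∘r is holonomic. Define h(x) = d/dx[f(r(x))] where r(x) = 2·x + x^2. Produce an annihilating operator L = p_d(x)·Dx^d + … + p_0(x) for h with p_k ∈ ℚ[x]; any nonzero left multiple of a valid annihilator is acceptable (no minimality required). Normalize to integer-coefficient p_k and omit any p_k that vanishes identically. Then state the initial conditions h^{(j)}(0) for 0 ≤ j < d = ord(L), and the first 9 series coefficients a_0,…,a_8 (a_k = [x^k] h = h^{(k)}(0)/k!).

f: a_k = -2, 0, 4, 0, -4/3, 0, 8/45, 0, -4/315, …
Substitute x→r, Dx→(1/r')Dx; clear ⇒ L₀.
h₀' ⇒ L via d/dx closure of L₀.
L = (19 + 64·x + 96·x^2 + 64·x^3 + 16·x^4) + (-3 - 3·x)·Dx + (1 + 2·x + x^2)·Dx^2  (order 2).
h: a_k = 0, 32, 48, -208/3, -640/3, -1856/15, 2464/15, 95968/315, 4864/35, …
ICs: h(0) = 0, h′(0) = 32.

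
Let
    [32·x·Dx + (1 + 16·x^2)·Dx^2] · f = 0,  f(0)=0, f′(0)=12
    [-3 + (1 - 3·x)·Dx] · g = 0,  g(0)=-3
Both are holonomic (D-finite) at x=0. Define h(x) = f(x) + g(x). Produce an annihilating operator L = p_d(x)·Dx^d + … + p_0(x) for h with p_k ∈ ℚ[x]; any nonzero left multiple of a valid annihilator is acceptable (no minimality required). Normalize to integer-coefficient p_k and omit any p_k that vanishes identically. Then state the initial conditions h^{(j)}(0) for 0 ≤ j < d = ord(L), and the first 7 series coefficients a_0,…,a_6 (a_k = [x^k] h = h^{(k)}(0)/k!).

f: a_k = 0, 12, 0, -64, 0, 3072/5, 0, …
g: a_k = -3, -9, -27, -81, -243, -729, -2187, …
h₀=f+g: left-lcm gives L₀, ord ≤ 3.
L = (96 - 1152·x - 4608·x^2)·Dx + (-43 + 96·x - 240·x^2 - 4608·x^3)·Dx^2 + (3 + 7·x + 112·x^3 - 768·x^4)·Dx^3  (order 3).
h: a_k = -3, 3, -27, -145, -243, -573/5, -2187, …
ICs: h(0) = -3, h′(0) = 3, h′′(0) = -54.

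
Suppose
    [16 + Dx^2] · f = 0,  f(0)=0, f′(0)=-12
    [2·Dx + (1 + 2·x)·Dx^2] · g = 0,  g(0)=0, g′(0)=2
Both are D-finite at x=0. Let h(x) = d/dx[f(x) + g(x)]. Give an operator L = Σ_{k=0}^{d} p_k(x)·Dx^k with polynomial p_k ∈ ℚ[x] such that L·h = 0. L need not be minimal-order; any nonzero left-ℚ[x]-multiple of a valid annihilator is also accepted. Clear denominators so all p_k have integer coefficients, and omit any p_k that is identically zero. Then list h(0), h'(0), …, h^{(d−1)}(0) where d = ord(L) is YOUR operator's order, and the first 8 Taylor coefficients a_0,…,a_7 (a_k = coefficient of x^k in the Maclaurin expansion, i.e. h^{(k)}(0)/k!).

L = (160 + 256·x + 256·x^2) + (48 + 224·x + 384·x^2 + 256·x^3)·Dx + (10 + 16·x + 16·x^2)·Dx^2 + (3 + 14·x + 24·x^2 + 16·x^3)·Dx^3  (order 3).
h: a_k = -10, -4, 104, -16, -96, -64, 2944/15, -256, …
ICs: h(0) = -10, h′(0) = -4, h′′(0) = 208.

f: a_k = 0, -12, 0, 32, 0, -128/5, 0, 1024/105, …
g: a_k = 0, 2, -2, 8/3, -4, 32/5, -32/3, 128/7, …
Sum ⇒ L₀ = lclm(L_f,L_g) in ℚ(x)⟨Dx⟩.
h₀' ⇒ L via d/dx closure of L₀.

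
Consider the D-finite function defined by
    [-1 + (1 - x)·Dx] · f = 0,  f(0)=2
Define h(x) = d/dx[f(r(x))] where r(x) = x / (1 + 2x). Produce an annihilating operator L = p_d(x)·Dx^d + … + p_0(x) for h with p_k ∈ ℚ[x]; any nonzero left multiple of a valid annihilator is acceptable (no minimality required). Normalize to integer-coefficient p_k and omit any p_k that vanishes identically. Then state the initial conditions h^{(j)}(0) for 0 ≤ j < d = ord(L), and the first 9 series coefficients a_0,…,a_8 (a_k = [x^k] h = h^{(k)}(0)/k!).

L = -4 + (-2 - 2·x)·Dx  (order 1).
h: a_k = 2, -4, 6, -8, 10, -12, 14, -16, 18, …
ICs: h(0) = 2.

f: a_k = 2, 2, 2, 2, 2, 2, 2, 2, 2, …
Substitute x→r, Dx→(1/r')Dx; clear ⇒ L₀.
h₀' ⇒ L via d/dx closure of L₀.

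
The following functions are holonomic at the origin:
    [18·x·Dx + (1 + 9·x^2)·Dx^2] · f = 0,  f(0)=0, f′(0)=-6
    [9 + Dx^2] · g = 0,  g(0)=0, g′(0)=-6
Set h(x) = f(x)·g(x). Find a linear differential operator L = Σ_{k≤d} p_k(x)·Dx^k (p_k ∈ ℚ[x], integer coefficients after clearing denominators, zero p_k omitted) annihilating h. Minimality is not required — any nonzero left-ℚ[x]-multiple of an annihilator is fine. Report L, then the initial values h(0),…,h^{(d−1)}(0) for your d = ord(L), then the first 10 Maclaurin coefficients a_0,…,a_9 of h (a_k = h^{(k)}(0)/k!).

L = (810 + 18954·x^2 + 72171·x^4 + 236196·x^6 + 531441·x^8) + (972·x + 14580·x^3 + 78732·x^5 + 236196·x^7)·Dx + (108 + 2592·x^2 + 13122·x^4 + 52488·x^6 + 118098·x^8)·Dx^2 + (108·x + 1620·x^3 + 8748·x^5 + 26244·x^7)·Dx^3 + (2 + 54·x^2 + 567·x^4 + 2916·x^6 + 6561·x^8)·Dx^4  (order 4).
h: a_k = 0, 0, 36, 0, -162, 0, 1539/2, 0, -94041/20, 0, …
ICs: h(0) = 0, h′(0) = 0, h′′(0) = 72, h′′′(0) = 0.

f: a_k = 0, -6, 0, 18, 0, -486/5, 0, 4374/7, 0, -4374, …
g: a_k = 0, -6, 0, 9, 0, -81/20, 0, 243/280, 0, -243/2240, …
Sym-product of L_f,L_g gives L₀ (≤ ord 4).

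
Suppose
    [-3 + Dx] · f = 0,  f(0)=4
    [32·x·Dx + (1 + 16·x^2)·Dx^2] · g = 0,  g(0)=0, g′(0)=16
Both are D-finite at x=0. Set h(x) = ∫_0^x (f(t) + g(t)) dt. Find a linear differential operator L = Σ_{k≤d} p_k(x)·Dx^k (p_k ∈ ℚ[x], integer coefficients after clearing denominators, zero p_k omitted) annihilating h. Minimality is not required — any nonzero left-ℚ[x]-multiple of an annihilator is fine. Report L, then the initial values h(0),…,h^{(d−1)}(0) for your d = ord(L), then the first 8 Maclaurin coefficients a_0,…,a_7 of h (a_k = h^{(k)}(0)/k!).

L = (96 - 288·x - 4608·x^2 - 4608·x^3)·Dx^2 + (-41 + 1248·x^2 - 2304·x^4)·Dx^3 + (3 + 32·x + 96·x^2 + 512·x^3 + 768·x^4)·Dx^4  (order 4).
h: a_k = 0, 4, 14, 6, -101/6, 27/10, 8273/60, 81/140, …
ICs: h(0) = 0, h′(0) = 4, h′′(0) = 28, h′′′(0) = 36.

f: a_k = 4, 12, 18, 18, 27/2, 81/10, 81/20, 243/140, …
g: a_k = 0, 16, 0, -256/3, 0, 4096/5, 0, -65536/7, …
L₀ := lclm(L_f,L_g); ord L₀ ≤ 1+2.
h=∫₀ˣh₀: take L = L₀·Dx.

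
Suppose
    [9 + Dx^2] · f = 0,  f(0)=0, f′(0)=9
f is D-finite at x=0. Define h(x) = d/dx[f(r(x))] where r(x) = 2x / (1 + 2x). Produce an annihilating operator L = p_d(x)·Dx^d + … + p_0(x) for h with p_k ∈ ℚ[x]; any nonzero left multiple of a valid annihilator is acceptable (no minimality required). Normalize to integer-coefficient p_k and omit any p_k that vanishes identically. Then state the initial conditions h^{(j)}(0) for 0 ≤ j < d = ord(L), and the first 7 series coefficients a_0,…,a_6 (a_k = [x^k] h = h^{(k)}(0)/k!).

f: a_k = 0, 9, 0, -27/2, 0, 243/40, 0, …
h₀=f(r): pull back L_f along r ⇒ L₀.
h=h₀': d/dx-closure on L₀ ⇒ L.
L = (60 + 96·x + 96·x^2) + (12 + 72·x + 144·x^2 + 96·x^3)·Dx + (1 + 8·x + 24·x^2 + 32·x^3 + 16·x^4)·Dx^2  (order 2).
h: a_k = 18, -72, -108, 2016, -10548, 36720, -464472/5, …
ICs: h(0) = 18, h′(0) = -72.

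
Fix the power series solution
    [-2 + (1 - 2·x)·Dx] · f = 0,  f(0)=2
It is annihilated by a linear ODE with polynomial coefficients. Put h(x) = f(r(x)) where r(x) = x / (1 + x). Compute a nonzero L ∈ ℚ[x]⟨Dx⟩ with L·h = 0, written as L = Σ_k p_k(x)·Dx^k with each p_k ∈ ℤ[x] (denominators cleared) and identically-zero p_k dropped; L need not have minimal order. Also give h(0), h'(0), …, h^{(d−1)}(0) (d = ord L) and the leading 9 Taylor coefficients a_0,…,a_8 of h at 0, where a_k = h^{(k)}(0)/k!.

L = 2 + (-1 + x^2)·Dx  (order 1).
h: a_k = 2, 4, 4, 4, 4, 4, 4, 4, 4, …
ICs: h(0) = 2.

f: a_k = 2, 4, 8, 16, 32, 64, 128, 256, 512, …
L₀ from L_f via x↦r, Dx↦r'^{-1}Dx.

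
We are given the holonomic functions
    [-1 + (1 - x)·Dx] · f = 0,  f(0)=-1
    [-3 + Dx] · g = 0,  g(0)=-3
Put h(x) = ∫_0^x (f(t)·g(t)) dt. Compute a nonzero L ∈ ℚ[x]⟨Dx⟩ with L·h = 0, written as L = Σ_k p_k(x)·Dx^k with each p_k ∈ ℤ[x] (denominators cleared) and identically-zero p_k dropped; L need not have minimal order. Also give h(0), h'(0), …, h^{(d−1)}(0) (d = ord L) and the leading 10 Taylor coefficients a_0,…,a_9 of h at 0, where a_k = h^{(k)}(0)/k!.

f: a_k = -1, -1, -1, -1, -1, -1, -1, -1, -1, -1, …
g: a_k = -3, -9, -27/2, -27/2, -81/8, -243/40, -243/80, -729/560, -2187/4480, -729/4480, …
h₀=f·g: eliminate ⇒ L₀, order ≤ 1·1.
Integrate: L := L₀·Dx.
L = (4 - 3·x)·Dx + (-1 + x)·Dx^2  (order 2).
h: a_k = 0, 3, 6, 17/2, 39/4, 393/40, 46/5, 4659/560, 16671/2240, 89641/13440, …
ICs: h(0) = 0, h′(0) = 3.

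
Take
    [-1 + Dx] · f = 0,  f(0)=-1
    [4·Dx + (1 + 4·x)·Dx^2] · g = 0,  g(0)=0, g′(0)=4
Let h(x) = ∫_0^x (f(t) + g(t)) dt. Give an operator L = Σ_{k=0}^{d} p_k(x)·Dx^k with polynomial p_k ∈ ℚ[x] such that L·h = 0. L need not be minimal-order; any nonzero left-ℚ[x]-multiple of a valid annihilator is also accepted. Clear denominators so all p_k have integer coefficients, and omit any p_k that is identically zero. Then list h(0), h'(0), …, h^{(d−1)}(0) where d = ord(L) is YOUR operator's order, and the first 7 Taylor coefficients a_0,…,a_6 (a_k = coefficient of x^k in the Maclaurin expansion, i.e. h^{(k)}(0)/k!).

f: a_k = -1, -1, -1/2, -1/6, -1/24, -1/120, -1/720, …
g: a_k = 0, 4, -8, 64/3, -64, 1024/5, -2048/3, …
L₀ := lclm(L_f,L_g); ord L₀ ≤ 1+2.
Integrate: L := L₀·Dx.
L = (-36 - 16·x)·Dx^2 + (31 - 8·x - 16·x^2)·Dx^3 + (5 + 24·x + 16·x^2)·Dx^4  (order 4).
h: a_k = 0, -1, 3/2, -17/6, 127/24, -1537/120, 4915/144, …
ICs: h(0) = 0, h′(0) = -1, h′′(0) = 3, h′′′(0) = -17.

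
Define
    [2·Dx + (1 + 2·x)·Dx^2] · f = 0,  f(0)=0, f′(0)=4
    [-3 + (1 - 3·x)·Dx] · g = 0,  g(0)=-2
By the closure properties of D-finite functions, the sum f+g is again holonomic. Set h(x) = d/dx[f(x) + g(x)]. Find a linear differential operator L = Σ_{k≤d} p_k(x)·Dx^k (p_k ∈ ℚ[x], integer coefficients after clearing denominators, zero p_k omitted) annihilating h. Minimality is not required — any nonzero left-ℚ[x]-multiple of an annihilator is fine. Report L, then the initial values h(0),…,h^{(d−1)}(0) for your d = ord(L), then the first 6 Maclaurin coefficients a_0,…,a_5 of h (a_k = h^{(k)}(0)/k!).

f: a_k = 0, 4, -4, 16/3, -8, 64/5, …
g: a_k = -2, -6, -18, -54, -162, -486, …
L₀ := lclm(L_f,L_g); ord L₀ ≤ 2+1.
Differentiate: ansatz ord ≤ ord L₀ ⇒ L.
L = (-78 - 36·x) + (-23 - 132·x - 72·x^2)·Dx + (4 - x - 27·x^2 - 18·x^3)·Dx^2  (order 2).
h: a_k = -2, -44, -146, -680, -2366, -8876, …
ICs: h(0) = -2, h′(0) = -44.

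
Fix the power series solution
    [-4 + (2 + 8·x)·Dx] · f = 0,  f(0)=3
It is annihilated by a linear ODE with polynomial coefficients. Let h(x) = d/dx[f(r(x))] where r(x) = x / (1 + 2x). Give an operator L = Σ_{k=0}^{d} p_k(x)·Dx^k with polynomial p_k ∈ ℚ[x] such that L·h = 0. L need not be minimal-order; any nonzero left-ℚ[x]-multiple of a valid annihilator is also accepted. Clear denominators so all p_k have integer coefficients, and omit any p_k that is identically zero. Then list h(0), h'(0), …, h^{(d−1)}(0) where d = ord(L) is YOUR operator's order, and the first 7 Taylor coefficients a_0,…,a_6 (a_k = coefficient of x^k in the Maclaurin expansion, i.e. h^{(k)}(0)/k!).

L = (-6 - 24·x) + (-1 - 8·x - 12·x^2)·Dx  (order 1).
h: a_k = 6, -36, 180, -888, 4500, -23544, 126504, …
ICs: h(0) = 6.

f: a_k = 3, 6, -6, 12, -30, 84, -252, …
Change of var in L_f (x↦r) gives L₀.
Differentiate: ansatz ord ≤ ord L₀ ⇒ L.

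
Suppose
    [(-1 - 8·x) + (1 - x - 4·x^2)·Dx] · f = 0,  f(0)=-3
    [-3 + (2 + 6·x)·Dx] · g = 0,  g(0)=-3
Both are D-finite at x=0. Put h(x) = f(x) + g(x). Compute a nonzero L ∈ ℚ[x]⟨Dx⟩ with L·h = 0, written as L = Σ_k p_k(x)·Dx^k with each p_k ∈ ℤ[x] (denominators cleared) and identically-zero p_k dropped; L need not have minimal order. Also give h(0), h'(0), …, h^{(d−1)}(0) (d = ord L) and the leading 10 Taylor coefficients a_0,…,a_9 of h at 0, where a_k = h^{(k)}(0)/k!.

L = (-69 - 387·x - 900·x^2 - 1440·x^3) + (49 + 318·x + 1257·x^2 + 3240·x^3 + 3600·x^4)·Dx + (2 - 46·x - 234·x^2 + 86·x^3 + 1440·x^4 + 1440·x^5)·Dx^2  (order 2).
h: a_k = -6, -15/2, -93/8, -513/16, -9921/128, -55023/256, -510105/1024, -2926017/2048, -106080153/32768, -618084867/65536, …
ICs: h(0) = -6, h′(0) = -15/2.

f: a_k = -3, -3, -15, -27, -87, -195, -543, -1323, -3495, -8787, …
g: a_k = -3, -9/2, 27/8, -81/16, 1215/128, -5103/256, 45927/1024, -216513/2048, 8444007/32768, -42220035/65536, …
h₀=f+g: left-lcm gives L₀, ord ≤ 2.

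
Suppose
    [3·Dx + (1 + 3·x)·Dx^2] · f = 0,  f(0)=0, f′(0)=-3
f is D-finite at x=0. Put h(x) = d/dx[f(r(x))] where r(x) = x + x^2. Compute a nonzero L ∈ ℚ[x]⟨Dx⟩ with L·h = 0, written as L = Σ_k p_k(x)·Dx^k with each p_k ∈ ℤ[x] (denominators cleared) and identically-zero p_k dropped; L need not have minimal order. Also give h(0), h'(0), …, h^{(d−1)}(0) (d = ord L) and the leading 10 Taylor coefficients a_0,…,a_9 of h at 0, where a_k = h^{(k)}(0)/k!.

f: a_k = 0, -3, 9/2, -9, 81/4, -243/5, 243/2, -2187/7, 6561/8, -2187, …
L₀ from L_f via x↦r, Dx↦r'^{-1}Dx.
Differentiate: ansatz ord ≤ ord L₀ ⇒ L.
L = (1 + 6·x + 6·x^2) + (1 + 5·x + 9·x^2 + 6·x^3)·Dx  (order 1).
h: a_k = -3, 3, 0, -9, 27, -54, 81, -81, 0, 243, …
ICs: h(0) = -3.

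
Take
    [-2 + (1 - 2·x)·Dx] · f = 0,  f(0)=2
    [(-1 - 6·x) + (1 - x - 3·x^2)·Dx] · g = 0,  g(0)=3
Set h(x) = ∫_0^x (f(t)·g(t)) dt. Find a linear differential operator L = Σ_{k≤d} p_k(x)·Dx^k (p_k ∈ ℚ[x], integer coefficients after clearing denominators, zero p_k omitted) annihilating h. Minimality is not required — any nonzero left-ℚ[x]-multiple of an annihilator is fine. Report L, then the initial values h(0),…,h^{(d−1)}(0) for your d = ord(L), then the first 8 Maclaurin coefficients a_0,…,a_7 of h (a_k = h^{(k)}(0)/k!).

f: a_k = 2, 4, 8, 16, 32, 64, 128, 256, …
g: a_k = 3, 3, 12, 21, 57, 120, 291, 651, …
f·g: L₀ = L_f ⊗_s L_g, ord ≤ 1·1.
∫: right-multiply L₀ by Dx.
L = (-3 - 2·x + 18·x^2)·Dx + (1 - 3·x - x^2 + 6·x^3)·Dx^2  (order 2).
h: a_k = 0, 6, 9, 20, 81/2, 438/5, 186, 402, …
ICs: h(0) = 0, h′(0) = 6.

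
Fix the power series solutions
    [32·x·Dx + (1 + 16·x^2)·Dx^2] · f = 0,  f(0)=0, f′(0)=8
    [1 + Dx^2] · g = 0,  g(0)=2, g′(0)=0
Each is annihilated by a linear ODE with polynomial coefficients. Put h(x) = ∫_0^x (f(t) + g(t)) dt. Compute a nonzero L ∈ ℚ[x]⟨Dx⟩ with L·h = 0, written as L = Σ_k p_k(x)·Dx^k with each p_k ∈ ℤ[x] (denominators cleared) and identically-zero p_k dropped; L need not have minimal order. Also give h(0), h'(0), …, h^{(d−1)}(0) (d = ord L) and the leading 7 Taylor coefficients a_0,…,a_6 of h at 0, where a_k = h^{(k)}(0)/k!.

f: a_k = 0, 8, 0, -128/3, 0, 2048/5, 0, …
g: a_k = 2, 0, -1, 0, 1/12, 0, -1/360, …
h₀=f+g: left-lcm gives L₀, ord ≤ 4.
Integrate: L := L₀·Dx.
L = (-6112·x + 99328·x^3 + 8192·x^5)·Dx^2 + (-31 + 1072·x^2 + 25344·x^4 + 4096·x^6)·Dx^3 + (-6112·x + 99328·x^3 + 8192·x^5)·Dx^4 + (-31 + 1072·x^2 + 25344·x^4 + 4096·x^6)·Dx^5  (order 5).
h: a_k = 0, 2, 4, -1/3, -32/3, 1/60, 1024/15, …
ICs: h(0) = 0, h′(0) = 2, h′′(0) = 8, h′′′(0) = -2, h′′′′(0) = -256.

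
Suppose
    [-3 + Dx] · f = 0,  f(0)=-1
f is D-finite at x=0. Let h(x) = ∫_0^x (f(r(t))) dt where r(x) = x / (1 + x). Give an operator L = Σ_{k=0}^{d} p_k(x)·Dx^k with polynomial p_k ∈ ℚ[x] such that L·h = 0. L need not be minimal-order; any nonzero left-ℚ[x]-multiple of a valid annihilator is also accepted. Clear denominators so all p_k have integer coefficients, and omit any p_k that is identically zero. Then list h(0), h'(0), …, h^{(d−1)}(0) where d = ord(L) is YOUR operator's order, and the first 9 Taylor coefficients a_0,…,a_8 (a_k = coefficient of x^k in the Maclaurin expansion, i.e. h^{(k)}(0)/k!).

L = -3·Dx + (1 + 2·x + x^2)·Dx^2  (order 2).
h: a_k = 0, -1, -3/2, -1/2, 3/8, -3/40, -7/80, 69/560, -411/4480, …
ICs: h(0) = 0, h′(0) = -1.

f: a_k = -1, -3, -9/2, -9/2, -27/8, -81/40, -81/80, -243/560, -729/4480, …
h₀=f(r): pull back L_f along r ⇒ L₀.
∫: right-multiply L₀ by Dx.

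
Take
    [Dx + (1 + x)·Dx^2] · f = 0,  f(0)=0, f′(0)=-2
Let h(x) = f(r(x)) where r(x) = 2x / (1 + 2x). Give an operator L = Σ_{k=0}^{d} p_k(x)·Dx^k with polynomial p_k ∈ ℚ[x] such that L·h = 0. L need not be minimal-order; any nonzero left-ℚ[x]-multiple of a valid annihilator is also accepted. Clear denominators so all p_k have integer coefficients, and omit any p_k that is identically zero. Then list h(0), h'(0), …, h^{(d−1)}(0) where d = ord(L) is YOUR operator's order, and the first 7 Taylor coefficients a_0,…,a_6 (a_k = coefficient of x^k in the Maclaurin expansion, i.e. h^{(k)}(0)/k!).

L = (6 + 16·x)·Dx + (1 + 6·x + 8·x^2)·Dx^2  (order 2).
h: a_k = 0, -4, 12, -112/3, 120, -1984/5, 1344, …
ICs: h(0) = 0, h′(0) = -4.

f: a_k = 0, -2, 1, -2/3, 1/2, -2/5, 1/3, …
Change of var in L_f (x↦r) gives L₀.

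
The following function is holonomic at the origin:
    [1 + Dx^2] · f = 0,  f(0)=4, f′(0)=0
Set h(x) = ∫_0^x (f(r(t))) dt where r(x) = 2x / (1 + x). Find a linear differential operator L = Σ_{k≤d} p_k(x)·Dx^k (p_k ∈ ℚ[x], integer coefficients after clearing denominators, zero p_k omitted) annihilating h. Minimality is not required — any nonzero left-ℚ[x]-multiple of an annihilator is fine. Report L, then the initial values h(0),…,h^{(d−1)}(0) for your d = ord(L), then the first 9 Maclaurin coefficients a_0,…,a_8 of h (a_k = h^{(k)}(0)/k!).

f: a_k = 4, 0, -2, 0, 1/6, 0, -1/180, 0, 1/10080, …
f∘r: x↦r, Dx↦Dx/r' in L_f ⇒ L₀.
∫: right-multiply L₀ by Dx.
L = 4·Dx + (2 + 6·x + 6·x^2 + 2·x^3)·Dx^2 + (1 + 4·x + 6·x^2 + 4·x^3 + x^4)·Dx^3  (order 3).
h: a_k = 0, 4, 0, -8/3, 4, -64/15, 32/9, -88/45, -2/5, …
ICs: h(0) = 0, h′(0) = 4, h′′(0) = 0.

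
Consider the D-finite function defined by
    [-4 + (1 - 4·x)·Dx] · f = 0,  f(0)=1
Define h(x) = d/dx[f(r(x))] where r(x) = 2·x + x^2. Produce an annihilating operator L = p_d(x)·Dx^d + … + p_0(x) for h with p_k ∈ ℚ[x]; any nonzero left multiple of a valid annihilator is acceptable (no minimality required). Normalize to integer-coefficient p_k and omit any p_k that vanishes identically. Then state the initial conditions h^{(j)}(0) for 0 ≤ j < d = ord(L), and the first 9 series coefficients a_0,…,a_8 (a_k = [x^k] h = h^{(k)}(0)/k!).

L = (17 + 24·x + 12·x^2) + (-1 + 7·x + 12·x^2 + 4·x^3)·Dx  (order 1).
h: a_k = 8, 136, 1728, 19520, 206720, 2101632, 20772864, 201132032, 1917020160, …
ICs: h(0) = 8.

f: a_k = 1, 4, 16, 64, 256, 1024, 4096, 16384, 65536, …
h₀=f(r): pull back L_f along r ⇒ L₀.
Differentiate: ansatz ord ≤ ord L₀ ⇒ L.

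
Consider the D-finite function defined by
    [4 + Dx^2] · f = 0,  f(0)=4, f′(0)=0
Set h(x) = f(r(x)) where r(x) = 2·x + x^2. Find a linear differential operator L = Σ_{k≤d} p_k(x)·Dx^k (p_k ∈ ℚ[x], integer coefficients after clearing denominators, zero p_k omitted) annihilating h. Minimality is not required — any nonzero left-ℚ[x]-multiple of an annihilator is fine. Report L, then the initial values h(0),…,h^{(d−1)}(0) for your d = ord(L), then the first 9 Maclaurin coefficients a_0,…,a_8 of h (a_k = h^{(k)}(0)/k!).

L = (16 + 48·x + 48·x^2 + 16·x^3) - Dx + (1 + x)·Dx^2  (order 2).
h: a_k = 4, 0, -32, -32, 104/3, 256/3, 1856/45, -704/15, -23992/315, …
ICs: h(0) = 4, h′(0) = 0.

f: a_k = 4, 0, -8, 0, 8/3, 0, -16/45, 0, 8/315, …
Substitute x→r, Dx→(1/r')Dx; clear ⇒ L₀.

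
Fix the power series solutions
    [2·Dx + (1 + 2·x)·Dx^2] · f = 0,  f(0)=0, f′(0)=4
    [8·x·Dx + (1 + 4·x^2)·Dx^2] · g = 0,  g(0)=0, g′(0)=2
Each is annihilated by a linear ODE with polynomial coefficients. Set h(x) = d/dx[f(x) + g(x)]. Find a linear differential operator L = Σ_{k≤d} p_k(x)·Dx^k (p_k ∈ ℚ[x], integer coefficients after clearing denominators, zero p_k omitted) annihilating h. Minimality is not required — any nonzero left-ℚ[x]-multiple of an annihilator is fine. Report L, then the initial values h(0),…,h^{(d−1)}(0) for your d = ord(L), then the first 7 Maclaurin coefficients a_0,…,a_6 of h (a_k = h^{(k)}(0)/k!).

f: a_k = 0, 4, -4, 16/3, -8, 64/5, -64/3, …
g: a_k = 0, 2, 0, -8/3, 0, 32/5, 0, …
Weyl lclm of L_f,L_g ⇒ L₀ (ord ≤ 4).
h=h₀': d/dx-closure on L₀ ⇒ L.
L = (-8 - 48·x + 96·x^2 + 64·x^3) + (-8 - 16·x + 192·x^3 + 128·x^4)·Dx + (-1 + 2·x + 8·x^2 + 16·x^3 + 48·x^4 + 32·x^5)·Dx^2  (order 2).
h: a_k = 6, -8, 8, -32, 96, -128, 128, …
ICs: h(0) = 6, h′(0) = -8.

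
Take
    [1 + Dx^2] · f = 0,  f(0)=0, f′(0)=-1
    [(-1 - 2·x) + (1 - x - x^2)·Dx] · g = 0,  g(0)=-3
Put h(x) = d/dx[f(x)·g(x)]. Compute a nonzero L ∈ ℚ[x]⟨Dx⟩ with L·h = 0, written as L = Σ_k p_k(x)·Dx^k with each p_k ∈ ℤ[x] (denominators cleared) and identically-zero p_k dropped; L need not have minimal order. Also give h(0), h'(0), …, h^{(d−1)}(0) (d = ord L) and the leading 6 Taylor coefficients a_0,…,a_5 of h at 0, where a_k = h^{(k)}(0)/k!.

L = (3 - 2·x - x^2 + 2·x^3 + x^4) + (4 + 10·x + 6·x^2 + 4·x^3)·Dx + (-1 + x^2 + 2·x^3 + x^4)·Dx^2  (order 2).
h: a_k = 3, 6, 33/2, 34, 561/8, 2703/20, …
ICs: h(0) = 3, h′(0) = 6.

f: a_k = 0, -1, 0, 1/6, 0, -1/120, …
g: a_k = -3, -3, -6, -9, -15, -24, …
Sym-product of L_f,L_g gives L₀ (≤ ord 2).
Differentiate: ansatz ord ≤ ord L₀ ⇒ L.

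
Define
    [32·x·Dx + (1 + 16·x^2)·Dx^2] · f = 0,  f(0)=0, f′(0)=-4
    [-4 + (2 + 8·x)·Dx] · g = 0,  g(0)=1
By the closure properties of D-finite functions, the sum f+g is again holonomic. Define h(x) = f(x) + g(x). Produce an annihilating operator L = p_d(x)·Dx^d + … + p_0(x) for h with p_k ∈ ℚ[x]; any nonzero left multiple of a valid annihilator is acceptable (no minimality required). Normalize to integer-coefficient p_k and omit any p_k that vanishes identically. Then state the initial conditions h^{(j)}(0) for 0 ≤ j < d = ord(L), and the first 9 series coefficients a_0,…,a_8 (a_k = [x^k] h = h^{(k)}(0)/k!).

f: a_k = 0, -4, 0, 64/3, 0, -1024/5, 0, 16384/7, 0, …
g: a_k = 1, 2, -2, 4, -10, 28, -84, 264, -858, …
f+g: L₀ = lclm(L_f,L_g), ord ≤ 2+1.
L = (-32 - 320·x + 1536·x^2 + 3072·x^3)·Dx + (-22 - 128·x + 320·x^2 + 6144·x^3 + 10752·x^4)·Dx^2 + (-1 + 12·x + 96·x^2 + 384·x^3 + 1792·x^4 + 3072·x^5)·Dx^3  (order 3).
h: a_k = 1, -2, -2, 76/3, -10, -884/5, -84, 18232/7, -858, …
ICs: h(0) = 1, h′(0) = -2, h′′(0) = -4.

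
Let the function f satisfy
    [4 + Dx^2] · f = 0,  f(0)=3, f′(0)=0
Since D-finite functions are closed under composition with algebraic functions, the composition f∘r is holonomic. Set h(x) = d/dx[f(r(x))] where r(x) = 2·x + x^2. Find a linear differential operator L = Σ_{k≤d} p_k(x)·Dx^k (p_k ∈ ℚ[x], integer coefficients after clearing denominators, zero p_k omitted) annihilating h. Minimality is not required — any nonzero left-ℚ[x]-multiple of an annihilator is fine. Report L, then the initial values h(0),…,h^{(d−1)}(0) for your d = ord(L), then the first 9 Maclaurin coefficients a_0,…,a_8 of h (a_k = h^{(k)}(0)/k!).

f: a_k = 3, 0, -6, 0, 2, 0, -4/15, 0, 2/105, …
L₀ from L_f via x↦r, Dx↦r'^{-1}Dx.
h₀' ⇒ L via d/dx closure of L₀.
L = (19 + 64·x + 96·x^2 + 64·x^3 + 16·x^4) + (-3 - 3·x)·Dx + (1 + 2·x + x^2)·Dx^2  (order 2).
h: a_k = 0, -48, -72, 104, 320, 928/5, -1232/5, -47984/105, -7296/35, …
ICs: h(0) = 0, h′(0) = -48.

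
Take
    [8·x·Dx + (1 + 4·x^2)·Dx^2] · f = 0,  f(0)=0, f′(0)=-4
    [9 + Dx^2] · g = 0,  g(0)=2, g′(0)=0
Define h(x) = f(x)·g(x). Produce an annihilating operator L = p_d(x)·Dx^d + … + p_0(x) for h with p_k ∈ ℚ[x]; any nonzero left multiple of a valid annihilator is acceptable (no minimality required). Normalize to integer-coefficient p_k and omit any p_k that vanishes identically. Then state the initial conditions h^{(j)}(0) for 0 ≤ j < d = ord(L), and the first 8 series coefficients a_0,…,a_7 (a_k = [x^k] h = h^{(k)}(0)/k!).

L = (2925 + 31536·x^2 + 95904·x^4 + 186624·x^6 + 186624·x^8) + (2448·x + 20160·x^3 + 62208·x^5 + 82944·x^7)·Dx + (442 + 5088·x^2 + 19008·x^4 + 41472·x^6 + 41472·x^8)·Dx^2 + (272·x + 2240·x^3 + 6912·x^5 + 9216·x^7)·Dx^3 + (13 + 176·x^2 + 928·x^4 + 2304·x^6 + 2304·x^8)·Dx^4  (order 4).
h: a_k = 0, -8, 0, 140/3, 0, -503/5, 0, 16271/70, …
ICs: h(0) = 0, h′(0) = -8, h′′(0) = 0, h′′′(0) = 280.

f: a_k = 0, -4, 0, 16/3, 0, -64/5, 0, 256/7, …
g: a_k = 2, 0, -9, 0, 27/4, 0, -81/40, 0, …
f·g: L₀ = L_f ⊗_s L_g, ord ≤ 2·2.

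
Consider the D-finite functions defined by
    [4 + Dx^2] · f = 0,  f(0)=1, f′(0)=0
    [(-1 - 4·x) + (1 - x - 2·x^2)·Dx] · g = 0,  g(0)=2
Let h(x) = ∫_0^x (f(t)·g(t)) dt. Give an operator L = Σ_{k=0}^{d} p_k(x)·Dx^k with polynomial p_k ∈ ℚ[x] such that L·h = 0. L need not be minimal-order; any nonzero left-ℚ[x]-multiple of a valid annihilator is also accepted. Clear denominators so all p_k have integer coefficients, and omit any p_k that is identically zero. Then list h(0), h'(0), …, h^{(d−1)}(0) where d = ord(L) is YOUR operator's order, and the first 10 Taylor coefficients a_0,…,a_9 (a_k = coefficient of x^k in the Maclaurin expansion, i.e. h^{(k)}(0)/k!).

L = (4·x + 8·x^2)·Dx + (2 + 8·x)·Dx^2 + (-1 + x + 2·x^2)·Dx^3  (order 3).
h: a_k = 0, 2, 1, 2/3, 3/2, 34/15, 35/9, 2062/315, 2081/180, 58006/2835, …
ICs: h(0) = 0, h′(0) = 2, h′′(0) = 2.

f: a_k = 1, 0, -2, 0, 2/3, 0, -4/45, 0, 2/315, 0, …
g: a_k = 2, 2, 6, 10, 22, 42, 86, 170, 342, 682, …
Product ⇒ symmetric product L₀, ord ≤ 2.
Integrate: L := L₀·Dx.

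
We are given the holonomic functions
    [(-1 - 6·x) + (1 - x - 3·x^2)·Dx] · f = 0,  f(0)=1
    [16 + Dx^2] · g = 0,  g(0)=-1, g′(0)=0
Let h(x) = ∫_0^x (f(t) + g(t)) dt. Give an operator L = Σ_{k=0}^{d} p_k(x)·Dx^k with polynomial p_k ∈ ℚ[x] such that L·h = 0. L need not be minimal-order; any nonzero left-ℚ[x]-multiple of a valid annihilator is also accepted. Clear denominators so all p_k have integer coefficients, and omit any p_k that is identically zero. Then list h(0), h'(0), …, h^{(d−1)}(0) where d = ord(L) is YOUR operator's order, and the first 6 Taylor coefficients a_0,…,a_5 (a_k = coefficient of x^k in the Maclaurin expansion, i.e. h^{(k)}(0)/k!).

L = (464 + 2816·x + 416·x^2 + 2112·x^3 + 5760·x^4 + 6912·x^5)·Dx + (-192 + 304·x + 672·x^2 - 1312·x^3 - 1008·x^4 + 3456·x^5 + 3456·x^6)·Dx^2 + (29 + 176·x + 26·x^2 + 132·x^3 + 360·x^4 + 432·x^5)·Dx^3 + (-12 + 19·x + 42·x^2 - 82·x^3 - 63·x^4 + 216·x^5 + 216·x^6)·Dx^4  (order 4).
h: a_k = 0, 0, 1/2, 4, 7/4, 5/3, …
ICs: h(0) = 0, h′(0) = 0, h′′(0) = 1, h′′′(0) = 24.

f: a_k = 1, 1, 4, 7, 19, 40, …
g: a_k = -1, 0, 8, 0, -32/3, 0, …
f+g: L₀ = lclm(L_f,L_g), ord ≤ 1+2.
∫: right-multiply L₀ by Dx.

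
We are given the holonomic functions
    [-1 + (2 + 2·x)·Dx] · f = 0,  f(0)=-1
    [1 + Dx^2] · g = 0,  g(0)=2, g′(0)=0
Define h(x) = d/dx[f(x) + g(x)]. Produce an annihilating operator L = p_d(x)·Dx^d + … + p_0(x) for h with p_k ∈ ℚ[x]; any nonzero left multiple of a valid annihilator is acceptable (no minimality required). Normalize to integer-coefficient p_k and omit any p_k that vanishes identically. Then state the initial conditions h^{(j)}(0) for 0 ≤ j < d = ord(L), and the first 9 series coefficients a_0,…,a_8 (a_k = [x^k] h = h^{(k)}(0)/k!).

L = (-19 - 8·x - 4·x^2) + (-14 - 30·x - 24·x^2 - 8·x^3)·Dx + (-19 - 8·x - 4·x^2)·Dx^2 + (-14 - 30·x - 24·x^2 - 8·x^3)·Dx^3  (order 3).
h: a_k = -1/2, -7/4, -3/16, 47/96, -35/256, 817/7680, -231/2048, 135647/1290240, -6435/65536, …
ICs: h(0) = -1/2, h′(0) = -7/4, h′′(0) = -3/8.

f: a_k = -1, -1/2, 1/8, -1/16, 5/128, -7/256, 21/1024, -33/2048, 429/32768, …
g: a_k = 2, 0, -1, 0, 1/12, 0, -1/360, 0, 1/20160, …
h₀=f+g: left-lcm gives L₀, ord ≤ 3.
Differentiate: ansatz ord ≤ ord L₀ ⇒ L.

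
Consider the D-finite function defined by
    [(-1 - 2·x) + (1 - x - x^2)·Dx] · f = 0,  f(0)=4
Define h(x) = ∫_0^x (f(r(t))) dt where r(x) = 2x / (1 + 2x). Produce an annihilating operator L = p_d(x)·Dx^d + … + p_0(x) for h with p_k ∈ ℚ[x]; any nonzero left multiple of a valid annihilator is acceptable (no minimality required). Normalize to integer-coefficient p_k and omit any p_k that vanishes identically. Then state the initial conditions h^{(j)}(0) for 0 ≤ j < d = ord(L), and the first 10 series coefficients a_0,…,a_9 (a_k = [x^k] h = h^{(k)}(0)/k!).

L = (2 + 12·x)·Dx + (-1 - 4·x + 8·x^3)·Dx^2  (order 2).
h: a_k = 0, 4, 4, 16/3, 0, 64/5, -64/3, 512/7, -192, 5120/9, …
ICs: h(0) = 0, h′(0) = 4.

f: a_k = 4, 4, 8, 12, 20, 32, 52, 84, 136, 220, …
Substitute x→r, Dx→(1/r')Dx; clear ⇒ L₀.
h=∫h₀ ⇒ L = L₀·Dx.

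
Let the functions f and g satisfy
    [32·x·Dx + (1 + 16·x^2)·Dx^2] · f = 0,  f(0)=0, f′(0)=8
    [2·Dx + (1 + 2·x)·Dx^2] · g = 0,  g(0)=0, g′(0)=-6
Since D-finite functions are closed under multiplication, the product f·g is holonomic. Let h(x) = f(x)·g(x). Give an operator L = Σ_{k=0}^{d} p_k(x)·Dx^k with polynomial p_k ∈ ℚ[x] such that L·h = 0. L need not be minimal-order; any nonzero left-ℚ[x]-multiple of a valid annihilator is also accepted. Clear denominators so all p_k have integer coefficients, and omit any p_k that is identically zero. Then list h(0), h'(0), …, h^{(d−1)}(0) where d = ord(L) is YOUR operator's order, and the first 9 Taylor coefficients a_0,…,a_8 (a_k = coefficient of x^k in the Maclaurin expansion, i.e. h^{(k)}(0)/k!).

L = (2304 + 8960·x + 114688·x^2 + 552960·x^3 + 983040·x^4 + 851968·x^5 + 1048576·x^7)·Dx + (1032 + 14720·x + 111872·x^2 + 616448·x^3 + 1884160·x^4 + 3047424·x^5 + 2293760·x^6 + 1572864·x^7 + 3670016·x^8)·Dx^2 + (72 + 2512·x + 19968·x^2 + 99072·x^3 + 393216·x^4 + 1019904·x^5 + 1572864·x^6 + 1376256·x^7 + 1572864·x^8 + 2097152·x^9)·Dx^3 + (17 + 132·x + 964·x^2 + 4864·x^3 + 18432·x^4 + 55296·x^5 + 129024·x^6 + 196608·x^7 + 196608·x^8 + 262144·x^9 + 262144·x^10)·Dx^4  (order 4).
h: a_k = 0, 0, -48, 48, 192, -160, -34048/15, 11008/5, 125952/5, …
ICs: h(0) = 0, h′(0) = 0, h′′(0) = -96, h′′′(0) = 288.

f: a_k = 0, 8, 0, -128/3, 0, 2048/5, 0, -32768/7, 0, …
g: a_k = 0, -6, 6, -8, 12, -96/5, 32, -384/7, 96, …
Sym-product of L_f,L_g gives L₀ (≤ ord 4).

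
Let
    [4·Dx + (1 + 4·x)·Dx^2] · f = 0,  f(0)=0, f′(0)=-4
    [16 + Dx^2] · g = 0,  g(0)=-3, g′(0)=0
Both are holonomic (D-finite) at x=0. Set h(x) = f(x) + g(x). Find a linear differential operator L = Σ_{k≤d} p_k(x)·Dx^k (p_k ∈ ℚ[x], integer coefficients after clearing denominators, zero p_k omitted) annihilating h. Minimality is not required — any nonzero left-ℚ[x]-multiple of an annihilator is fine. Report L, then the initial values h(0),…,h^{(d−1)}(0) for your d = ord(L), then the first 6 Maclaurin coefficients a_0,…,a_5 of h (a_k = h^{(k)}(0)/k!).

L = (448 + 512·x + 1024·x^2)·Dx + (48 + 320·x + 768·x^2 + 1024·x^3)·Dx^2 + (28 + 32·x + 64·x^2)·Dx^3 + (3 + 20·x + 48·x^2 + 64·x^3)·Dx^4  (order 4).
h: a_k = -3, -4, 32, -64/3, 32, -1024/5, …
ICs: h(0) = -3, h′(0) = -4, h′′(0) = 64, h′′′(0) = -128.

f: a_k = 0, -4, 8, -64/3, 64, -1024/5, …
g: a_k = -3, 0, 24, 0, -32, 0, …
f+g: L₀ = lclm(L_f,L_g), ord ≤ 2+2.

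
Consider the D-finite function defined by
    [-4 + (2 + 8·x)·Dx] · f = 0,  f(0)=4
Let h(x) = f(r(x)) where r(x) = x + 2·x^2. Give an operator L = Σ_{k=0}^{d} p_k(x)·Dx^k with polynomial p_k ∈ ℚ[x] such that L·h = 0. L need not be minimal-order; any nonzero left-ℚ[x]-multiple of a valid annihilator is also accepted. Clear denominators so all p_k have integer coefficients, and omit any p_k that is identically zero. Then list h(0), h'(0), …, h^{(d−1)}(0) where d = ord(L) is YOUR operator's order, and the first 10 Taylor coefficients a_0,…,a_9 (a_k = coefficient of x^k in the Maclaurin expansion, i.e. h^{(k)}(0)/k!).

f: a_k = 4, 8, -8, 16, -40, 112, -336, 1056, -3432, 11440, …
h₀=f(r): pull back L_f along r ⇒ L₀.
L = (-2 - 8·x) + (1 + 4·x + 8·x^2)·Dx  (order 1).
h: a_k = 4, 8, 8, -16, 24, -16, -48, 224, -488, 432, …
ICs: h(0) = 4.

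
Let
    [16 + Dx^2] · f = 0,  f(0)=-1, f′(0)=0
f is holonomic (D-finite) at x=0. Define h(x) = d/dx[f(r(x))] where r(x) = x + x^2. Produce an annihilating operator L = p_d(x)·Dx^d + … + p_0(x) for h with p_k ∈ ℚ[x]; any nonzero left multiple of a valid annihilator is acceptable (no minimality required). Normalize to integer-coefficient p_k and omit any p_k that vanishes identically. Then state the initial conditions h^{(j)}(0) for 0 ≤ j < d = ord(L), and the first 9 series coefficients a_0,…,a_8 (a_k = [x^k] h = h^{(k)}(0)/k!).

f: a_k = -1, 0, 8, 0, -32/3, 0, 256/45, 0, -512/315, …
h₀=f(r): pull back L_f along r ⇒ L₀.
Derive L from L₀ (diff closure).
L = (28 + 128·x + 384·x^2 + 512·x^3 + 256·x^4) + (-6 - 12·x)·Dx + (1 + 4·x + 4·x^2)·Dx^2  (order 2).
h: a_k = 0, 16, 48, -32/3, -640/3, -5248/15, -896/15, 184064/315, 31744/35, …
ICs: h(0) = 0, h′(0) = 16.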